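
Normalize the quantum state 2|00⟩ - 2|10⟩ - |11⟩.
0.6667|00⟩ - 0.6667|10⟩ - 0.3333|11⟩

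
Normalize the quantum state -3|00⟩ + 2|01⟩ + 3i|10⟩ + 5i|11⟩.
-0.4376|00⟩ + 0.2917|01⟩ + 0.4376i|10⟩ + 0.7293i|11⟩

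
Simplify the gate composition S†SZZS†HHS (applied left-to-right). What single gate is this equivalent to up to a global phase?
I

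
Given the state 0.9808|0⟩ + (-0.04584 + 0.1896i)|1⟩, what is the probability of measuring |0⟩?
0.962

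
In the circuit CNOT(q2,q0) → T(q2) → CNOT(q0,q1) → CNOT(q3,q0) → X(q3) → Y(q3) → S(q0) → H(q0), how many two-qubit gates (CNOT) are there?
3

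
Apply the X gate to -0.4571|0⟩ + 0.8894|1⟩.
0.8894|0⟩ - 0.4571|1⟩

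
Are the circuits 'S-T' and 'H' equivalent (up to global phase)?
No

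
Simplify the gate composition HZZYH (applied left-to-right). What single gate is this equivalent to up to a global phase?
Y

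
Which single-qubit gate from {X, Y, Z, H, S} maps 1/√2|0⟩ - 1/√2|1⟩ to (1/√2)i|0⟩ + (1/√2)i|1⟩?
Y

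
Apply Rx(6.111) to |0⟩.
-0.9963|0⟩ - 0.08599i|1⟩

Rx(6.111) = [[cos(θ/2), −i·sin(θ/2)], [−i·sin(θ/2), cos(θ/2)]]; θ = 6.111, cos(θ/2) ≈ -0.996296, sin(θ/2) ≈ 0.0859863.
With a = amp(|0⟩) = 1 and b = amp(|1⟩) = 0:
new amp(|0⟩) = (-0.996296)·a + (-0.0859863i)·b = -0.9963
new amp(|1⟩) = (-0.0859863i)·a + (-0.996296)·b = -0.08599i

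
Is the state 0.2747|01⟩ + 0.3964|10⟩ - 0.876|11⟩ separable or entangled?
Entangled

Writing the state as a|00⟩ + b|01⟩ + c|10⟩ + d|11⟩, it is a product state iff ad − bc = 0.
Here (a, b, c, d) = (0, 0.2747, 0.3964, -0.876): ad − bc = (0)(-0.876) − (0.2747)(0.3964) = -0.1089 ≠ 0, so the state is entangled.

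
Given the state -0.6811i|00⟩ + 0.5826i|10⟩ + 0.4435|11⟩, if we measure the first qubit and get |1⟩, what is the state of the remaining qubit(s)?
0.7957i|0⟩ + 0.6057|1⟩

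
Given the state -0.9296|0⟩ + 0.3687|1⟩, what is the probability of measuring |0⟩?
0.8642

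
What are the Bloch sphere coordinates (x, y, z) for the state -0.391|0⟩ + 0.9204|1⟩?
(-0.7198, 0, -0.6943)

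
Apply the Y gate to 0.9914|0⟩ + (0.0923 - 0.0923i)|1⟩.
(-0.0923 - 0.0923i)|0⟩ + 0.9914i|1⟩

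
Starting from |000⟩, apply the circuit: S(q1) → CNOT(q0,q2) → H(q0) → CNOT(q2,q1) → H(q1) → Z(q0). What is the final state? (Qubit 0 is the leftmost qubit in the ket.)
1/2|000⟩ + 1/2|010⟩ - 1/2|100⟩ - 1/2|110⟩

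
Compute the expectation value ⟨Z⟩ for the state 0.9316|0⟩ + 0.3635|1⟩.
0.7357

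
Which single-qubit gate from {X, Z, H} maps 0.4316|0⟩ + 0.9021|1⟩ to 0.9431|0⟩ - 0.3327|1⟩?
H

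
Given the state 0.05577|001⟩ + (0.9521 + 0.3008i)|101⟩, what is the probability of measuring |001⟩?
0.00311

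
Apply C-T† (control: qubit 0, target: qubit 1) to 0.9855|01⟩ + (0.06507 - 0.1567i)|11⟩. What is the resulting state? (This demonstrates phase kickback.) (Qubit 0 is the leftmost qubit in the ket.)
0.9855|01⟩ + (-0.06479 - 0.1568i)|11⟩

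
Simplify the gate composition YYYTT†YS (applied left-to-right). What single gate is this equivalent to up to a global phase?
S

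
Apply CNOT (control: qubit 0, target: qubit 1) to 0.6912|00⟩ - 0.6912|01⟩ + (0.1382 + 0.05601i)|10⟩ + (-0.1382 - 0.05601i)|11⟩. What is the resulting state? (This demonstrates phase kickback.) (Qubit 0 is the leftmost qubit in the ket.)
0.6912|00⟩ - 0.6912|01⟩ + (-0.1382 - 0.05601i)|10⟩ + (0.1382 + 0.05601i)|11⟩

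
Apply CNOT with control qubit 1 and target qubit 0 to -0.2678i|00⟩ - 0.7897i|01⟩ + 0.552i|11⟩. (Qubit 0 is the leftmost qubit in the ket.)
-0.2678i|00⟩ + 0.552i|01⟩ - 0.7897i|11⟩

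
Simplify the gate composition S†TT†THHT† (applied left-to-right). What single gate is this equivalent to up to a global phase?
S†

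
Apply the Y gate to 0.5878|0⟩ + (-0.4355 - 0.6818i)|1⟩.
(-0.6818 + 0.4355i)|0⟩ + 0.5878i|1⟩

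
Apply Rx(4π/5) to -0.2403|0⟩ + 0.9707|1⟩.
(-0.07426 - 0.9232i)|0⟩ + (0.3 + 0.2285i)|1⟩

Rx(4π/5) = [[cos(θ/2), −i·sin(θ/2)], [−i·sin(θ/2), cos(θ/2)]]; θ = 4π/5, cos(θ/2) ≈ 0.309017, sin(θ/2) ≈ 0.951057.
With a = amp(|0⟩) = -0.2403 and b = amp(|1⟩) = 0.9707:
new amp(|0⟩) = (0.309017)·a + (-0.951057i)·b = (-0.07426 - 0.9232i)
new amp(|1⟩) = (-0.951057i)·a + (0.309017)·b = (0.3 + 0.2285i)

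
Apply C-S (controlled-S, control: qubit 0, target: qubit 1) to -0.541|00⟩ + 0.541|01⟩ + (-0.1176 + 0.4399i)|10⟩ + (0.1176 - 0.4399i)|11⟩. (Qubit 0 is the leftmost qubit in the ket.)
-0.541|00⟩ + 0.541|01⟩ + (-0.1176 + 0.4399i)|10⟩ + (0.4399 + 0.1176i)|11⟩

C-S leaves the control-|0⟩ kets |00⟩, |01⟩ unchanged and applies S to qubit 1 on the control-|1⟩ pair (|10⟩, |11⟩).
S = [[1, 0], [0, i]].
With a = amp(|10⟩) = (-0.1176 + 0.4399i) and b = amp(|11⟩) = (0.1176 - 0.4399i):
new amp(|10⟩) = (1)·a = (-0.1176 + 0.4399i)
new amp(|11⟩) = (i)·b = (0.4399 + 0.1176i)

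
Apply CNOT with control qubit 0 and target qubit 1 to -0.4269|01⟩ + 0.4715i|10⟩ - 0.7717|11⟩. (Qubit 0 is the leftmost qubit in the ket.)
-0.4269|01⟩ - 0.7717|10⟩ + 0.4715i|11⟩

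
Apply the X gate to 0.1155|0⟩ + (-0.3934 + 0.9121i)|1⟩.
(-0.3934 + 0.9121i)|0⟩ + 0.1155|1⟩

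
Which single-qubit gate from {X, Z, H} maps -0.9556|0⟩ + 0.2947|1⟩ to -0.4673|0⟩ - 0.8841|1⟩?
H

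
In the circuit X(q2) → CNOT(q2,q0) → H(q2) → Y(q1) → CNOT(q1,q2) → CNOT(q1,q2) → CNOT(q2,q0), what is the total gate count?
7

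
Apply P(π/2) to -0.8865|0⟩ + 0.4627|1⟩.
-0.8865|0⟩ + 0.4627i|1⟩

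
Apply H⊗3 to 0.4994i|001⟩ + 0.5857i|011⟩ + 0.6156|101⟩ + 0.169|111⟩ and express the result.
(0.2774 + 0.3836i)|000⟩ + (-0.2774 - 0.3836i)|001⟩ + (0.1579 - 0.03051i)|010⟩ + (-0.1579 + 0.03051i)|011⟩ + (-0.2774 + 0.3836i)|100⟩ + (0.2774 - 0.3836i)|101⟩ + (-0.1579 - 0.03051i)|110⟩ + (0.1579 + 0.03051i)|111⟩

H⊗3 gives amp(|y⟩) = (1/2√2) Σ_x (−1)^(x·y) amp(|x⟩), where x·y is the number of positions in which both x and y have a 1.
|000⟩: (0.4994i + 0.5857i + 0.6156 + 0.169)/(2√2) = (0.2774 + 0.3836i)
|001⟩: (-0.4994i - 0.5857i - 0.6156 - 0.169)/(2√2) = (-0.2774 - 0.3836i)
|010⟩: (0.4994i - 0.5857i + 0.6156 - 0.169)/(2√2) = (0.1579 - 0.03051i)
|011⟩: (-0.4994i + 0.5857i - 0.6156 + 0.169)/(2√2) = (-0.1579 + 0.03051i)
|100⟩: (0.4994i + 0.5857i - 0.6156 - 0.169)/(2√2) = (-0.2774 + 0.3836i)
|101⟩: (-0.4994i - 0.5857i + 0.6156 + 0.169)/(2√2) = (0.2774 - 0.3836i)
|110⟩: (0.4994i - 0.5857i - 0.6156 + 0.169)/(2√2) = (-0.1579 - 0.03051i)
|111⟩: (-0.4994i + 0.5857i + 0.6156 - 0.169)/(2√2) = (0.1579 + 0.03051i)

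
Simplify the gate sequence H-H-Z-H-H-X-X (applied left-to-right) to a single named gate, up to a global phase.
Z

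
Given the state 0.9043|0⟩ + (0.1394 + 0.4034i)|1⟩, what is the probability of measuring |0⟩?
0.8178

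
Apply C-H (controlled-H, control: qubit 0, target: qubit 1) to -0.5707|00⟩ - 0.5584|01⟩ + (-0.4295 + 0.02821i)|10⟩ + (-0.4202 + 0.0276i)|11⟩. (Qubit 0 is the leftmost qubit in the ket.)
-0.5707|00⟩ - 0.5584|01⟩ + (-0.6008 + 0.03946i)|10⟩ + (-0.006576 + 0.0004313i)|11⟩

C-H leaves the control-|0⟩ kets |00⟩, |01⟩ unchanged and applies H to qubit 1 on the control-|1⟩ pair (|10⟩, |11⟩).
H = [[1/√2, 1/√2], [1/√2, -1/√2]].
With a = amp(|10⟩) = (-0.4295 + 0.02821i) and b = amp(|11⟩) = (-0.4202 + 0.0276i):
new amp(|10⟩) = (1/√2)·a + (1/√2)·b = (-0.6008 + 0.03946i)
new amp(|11⟩) = (1/√2)·a + (-1/√2)·b = (-0.006576 + 0.0004313i)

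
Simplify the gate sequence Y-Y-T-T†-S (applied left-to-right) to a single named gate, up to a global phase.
S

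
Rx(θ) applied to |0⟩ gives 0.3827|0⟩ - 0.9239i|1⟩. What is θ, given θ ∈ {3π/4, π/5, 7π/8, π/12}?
3π/4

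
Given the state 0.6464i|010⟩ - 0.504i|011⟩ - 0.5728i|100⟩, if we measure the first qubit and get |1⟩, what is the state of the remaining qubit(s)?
-i|00⟩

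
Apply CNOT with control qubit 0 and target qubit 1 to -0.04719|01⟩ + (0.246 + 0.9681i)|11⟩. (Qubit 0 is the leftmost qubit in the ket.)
-0.04719|01⟩ + (0.246 + 0.9681i)|10⟩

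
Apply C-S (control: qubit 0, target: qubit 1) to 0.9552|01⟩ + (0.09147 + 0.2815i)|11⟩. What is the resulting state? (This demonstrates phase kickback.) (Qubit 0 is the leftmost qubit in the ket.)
0.9552|01⟩ + (-0.2815 + 0.09147i)|11⟩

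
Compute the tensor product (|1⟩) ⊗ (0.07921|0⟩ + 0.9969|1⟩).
0.07921|10⟩ + 0.9969|11⟩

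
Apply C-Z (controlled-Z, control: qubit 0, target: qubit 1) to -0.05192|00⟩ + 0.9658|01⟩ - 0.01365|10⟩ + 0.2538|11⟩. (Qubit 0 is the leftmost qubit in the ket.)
-0.05192|00⟩ + 0.9658|01⟩ - 0.01365|10⟩ - 0.2538|11⟩

C-Z leaves the control-|0⟩ kets |00⟩, |01⟩ unchanged and applies Z to qubit 1 on the control-|1⟩ pair (|10⟩, |11⟩).
Z = [[1, 0], [0, -1]].
With a = amp(|10⟩) = -0.01365 and b = amp(|11⟩) = 0.2538:
new amp(|10⟩) = (1)·a = -0.01365
new amp(|11⟩) = (-1)·b = -0.2538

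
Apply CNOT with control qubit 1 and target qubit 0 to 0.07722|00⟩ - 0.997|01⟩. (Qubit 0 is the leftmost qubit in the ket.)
0.07722|00⟩ - 0.997|11⟩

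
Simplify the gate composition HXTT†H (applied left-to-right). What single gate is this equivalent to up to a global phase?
Z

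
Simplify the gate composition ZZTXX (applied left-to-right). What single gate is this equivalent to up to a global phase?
T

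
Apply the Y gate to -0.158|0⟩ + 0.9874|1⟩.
-0.9874i|0⟩ - 0.158i|1⟩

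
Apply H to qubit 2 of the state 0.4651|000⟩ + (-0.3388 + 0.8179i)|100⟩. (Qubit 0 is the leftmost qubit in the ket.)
0.3289|000⟩ + 0.3289|001⟩ + (-0.2396 + 0.5783i)|100⟩ + (-0.2396 + 0.5783i)|101⟩

H on qubit 2 mixes each pair of kets that differ only in qubit 2: amplitudes (a, b) of (|…0…⟩, |…1…⟩) become ((a + b)/√2, (a − b)/√2). Kets absent from the input have amplitude 0.
(|000⟩, |001⟩): (a, b) = (0.4651, 0) → (0.3289, 0.3289)
(|100⟩, |101⟩): (a, b) = ((-0.3388 + 0.8179i), 0) → ((-0.2396 + 0.5783i), (-0.2396 + 0.5783i))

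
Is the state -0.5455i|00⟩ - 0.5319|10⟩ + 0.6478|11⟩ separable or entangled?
Entangled

Writing the state as a|00⟩ + b|01⟩ + c|10⟩ + d|11⟩, it is a product state iff ad − bc = 0.
Here (a, b, c, d) = (-0.5455i, 0, -0.5319, 0.6478): ad − bc = (-0.5455i)(0.6478) − (0)(-0.5319) = -0.3534i ≠ 0, so the state is entangled.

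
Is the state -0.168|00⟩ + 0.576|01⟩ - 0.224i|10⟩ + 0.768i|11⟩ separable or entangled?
Separable

Writing the state as a|00⟩ + b|01⟩ + c|10⟩ + d|11⟩, it is a product state iff ad − bc = 0.
Here (a, b, c, d) = (-0.168, 0.576, -0.224i, 0.768i): ad − bc = (-0.168)(0.768i) − (0.576)(-0.224i) = 0, so the state is separable.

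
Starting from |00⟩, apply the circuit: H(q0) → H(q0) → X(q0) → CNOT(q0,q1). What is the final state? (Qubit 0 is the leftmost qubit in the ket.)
|11⟩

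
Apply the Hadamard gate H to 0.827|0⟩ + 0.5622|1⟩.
0.9823|0⟩ + 0.1872|1⟩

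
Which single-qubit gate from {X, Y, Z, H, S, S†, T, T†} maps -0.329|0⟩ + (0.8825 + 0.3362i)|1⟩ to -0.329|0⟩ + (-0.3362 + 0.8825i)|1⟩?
S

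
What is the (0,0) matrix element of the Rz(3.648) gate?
(-0.2505 - 0.9681i)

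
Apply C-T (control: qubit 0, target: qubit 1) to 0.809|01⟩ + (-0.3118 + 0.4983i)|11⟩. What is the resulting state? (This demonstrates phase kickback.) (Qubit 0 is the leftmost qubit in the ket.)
0.809|01⟩ + (-0.5728 + 0.1319i)|11⟩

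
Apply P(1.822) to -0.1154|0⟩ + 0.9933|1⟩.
-0.1154|0⟩ + (-0.2469 + 0.9621i)|1⟩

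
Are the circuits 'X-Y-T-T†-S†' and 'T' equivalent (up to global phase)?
No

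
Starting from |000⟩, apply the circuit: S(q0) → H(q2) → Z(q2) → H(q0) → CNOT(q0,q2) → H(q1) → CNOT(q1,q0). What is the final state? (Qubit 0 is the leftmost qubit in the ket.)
1/√8|000⟩ - 1/√8|001⟩ - 1/√8|010⟩ + 1/√8|011⟩ - 1/√8|100⟩ + 1/√8|101⟩ + 1/√8|110⟩ - 1/√8|111⟩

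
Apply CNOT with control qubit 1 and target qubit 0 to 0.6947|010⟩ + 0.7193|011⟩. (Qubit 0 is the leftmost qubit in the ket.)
0.6947|110⟩ + 0.7193|111⟩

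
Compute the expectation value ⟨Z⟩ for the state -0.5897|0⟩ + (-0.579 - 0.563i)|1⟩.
-0.3045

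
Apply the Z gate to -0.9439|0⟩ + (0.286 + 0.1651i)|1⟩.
-0.9439|0⟩ + (-0.286 - 0.1651i)|1⟩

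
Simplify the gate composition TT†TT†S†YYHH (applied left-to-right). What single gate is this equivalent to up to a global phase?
S†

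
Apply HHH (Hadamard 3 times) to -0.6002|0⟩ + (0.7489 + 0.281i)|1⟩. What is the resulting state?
(0.1051 + 0.1987i)|0⟩ + (-0.954 - 0.1987i)|1⟩

H² = I, so H^3 = H: a single Hadamard. With (a, b) = (-0.6002, (0.7489 + 0.281i)), H gives ((a + b)/√2, (a − b)/√2) = ((0.1051 + 0.1987i), (-0.954 - 0.1987i)).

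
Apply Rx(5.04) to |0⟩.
-0.813|0⟩ - 0.5823i|1⟩

Rx(5.04) = [[cos(θ/2), −i·sin(θ/2)], [−i·sin(θ/2), cos(θ/2)]]; θ = 5.04, cos(θ/2) ≈ -0.812952, sin(θ/2) ≈ 0.582331.
With a = amp(|0⟩) = 1 and b = amp(|1⟩) = 0:
new amp(|0⟩) = (-0.812952)·a + (-0.582331i)·b = -0.813
new amp(|1⟩) = (-0.582331i)·a + (-0.812952)·b = -0.5823i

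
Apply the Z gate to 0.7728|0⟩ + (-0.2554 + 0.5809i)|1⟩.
0.7728|0⟩ + (0.2554 - 0.5809i)|1⟩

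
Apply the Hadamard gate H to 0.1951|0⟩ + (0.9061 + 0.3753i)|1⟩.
(0.7787 + 0.2654i)|0⟩ + (-0.5028 - 0.2654i)|1⟩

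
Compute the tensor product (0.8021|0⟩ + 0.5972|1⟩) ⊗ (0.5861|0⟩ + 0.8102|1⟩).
0.4701|00⟩ + 0.6499|01⟩ + 0.35|10⟩ + 0.4839|11⟩

amp(|b₁b₂…⟩) = product of the factor amplitudes for bits b₁, b₂, …; only kets whose every factor amplitude is nonzero survive.
|00⟩: (0.8021)(0.5861) = 0.4701
|01⟩: (0.8021)(0.8102) = 0.6499
|10⟩: (0.5972)(0.5861) = 0.35
|11⟩: (0.5972)(0.8102) = 0.4839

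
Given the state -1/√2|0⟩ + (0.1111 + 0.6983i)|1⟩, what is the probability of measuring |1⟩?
0.5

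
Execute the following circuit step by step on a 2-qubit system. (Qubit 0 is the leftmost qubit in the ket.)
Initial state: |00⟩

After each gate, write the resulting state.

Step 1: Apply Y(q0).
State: i|10⟩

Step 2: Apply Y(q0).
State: |00⟩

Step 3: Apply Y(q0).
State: i|10⟩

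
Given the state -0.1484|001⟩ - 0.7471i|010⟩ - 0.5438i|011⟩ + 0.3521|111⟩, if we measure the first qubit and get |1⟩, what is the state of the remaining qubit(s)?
|11⟩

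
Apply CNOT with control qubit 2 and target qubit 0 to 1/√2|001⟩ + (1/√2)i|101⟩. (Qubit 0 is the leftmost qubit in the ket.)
(1/√2)i|001⟩ + 1/√2|101⟩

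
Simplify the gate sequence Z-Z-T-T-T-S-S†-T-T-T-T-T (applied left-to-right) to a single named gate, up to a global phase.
I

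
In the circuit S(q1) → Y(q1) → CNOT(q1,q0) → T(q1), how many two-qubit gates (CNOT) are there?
1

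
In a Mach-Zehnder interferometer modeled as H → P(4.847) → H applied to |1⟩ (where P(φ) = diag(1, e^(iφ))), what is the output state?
(0.4329 + 0.4955i)|0⟩ + (0.5671 - 0.4955i)|1⟩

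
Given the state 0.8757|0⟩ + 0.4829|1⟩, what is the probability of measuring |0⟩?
0.7669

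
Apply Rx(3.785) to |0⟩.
-0.3162|0⟩ - 0.9487i|1⟩

Rx(3.785) = [[cos(θ/2), −i·sin(θ/2)], [−i·sin(θ/2), cos(θ/2)]]; θ = 3.785, cos(θ/2) ≈ -0.316183, sin(θ/2) ≈ 0.948698.
With a = amp(|0⟩) = 1 and b = amp(|1⟩) = 0:
new amp(|0⟩) = (-0.316183)·a + (-0.948698i)·b = -0.3162
new amp(|1⟩) = (-0.948698i)·a + (-0.316183)·b = -0.9487i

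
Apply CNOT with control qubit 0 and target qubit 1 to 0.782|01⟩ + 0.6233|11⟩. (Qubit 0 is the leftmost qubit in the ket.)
0.782|01⟩ + 0.6233|10⟩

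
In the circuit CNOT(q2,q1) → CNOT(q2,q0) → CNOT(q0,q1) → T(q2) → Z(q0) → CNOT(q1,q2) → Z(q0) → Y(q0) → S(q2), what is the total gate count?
9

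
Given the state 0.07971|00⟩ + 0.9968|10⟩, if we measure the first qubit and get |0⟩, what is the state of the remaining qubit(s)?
|0⟩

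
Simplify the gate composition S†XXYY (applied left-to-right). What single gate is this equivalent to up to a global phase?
S†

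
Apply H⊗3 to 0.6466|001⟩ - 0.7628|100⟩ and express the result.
-0.04108|000⟩ - 0.4983|001⟩ - 0.04108|010⟩ - 0.4983|011⟩ + 0.4983|100⟩ + 0.04108|101⟩ + 0.4983|110⟩ + 0.04108|111⟩

H⊗3 gives amp(|y⟩) = (1/2√2) Σ_x (−1)^(x·y) amp(|x⟩), where x·y is the number of positions in which both x and y have a 1.
|000⟩: (0.6466 - 0.7628)/(2√2) = -0.04108
|001⟩: (-0.6466 - 0.7628)/(2√2) = -0.4983
|010⟩: (0.6466 - 0.7628)/(2√2) = -0.04108
|011⟩: (-0.6466 - 0.7628)/(2√2) = -0.4983
|100⟩: (0.6466 + 0.7628)/(2√2) = 0.4983
|101⟩: (-0.6466 + 0.7628)/(2√2) = 0.04108
|110⟩: (0.6466 + 0.7628)/(2√2) = 0.4983
|111⟩: (-0.6466 + 0.7628)/(2√2) = 0.04108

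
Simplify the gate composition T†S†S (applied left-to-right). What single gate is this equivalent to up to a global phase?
T†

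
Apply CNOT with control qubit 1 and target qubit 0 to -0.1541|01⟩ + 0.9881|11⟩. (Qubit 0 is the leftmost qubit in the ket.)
0.9881|01⟩ - 0.1541|11⟩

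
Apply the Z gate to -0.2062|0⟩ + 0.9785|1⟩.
-0.2062|0⟩ - 0.9785|1⟩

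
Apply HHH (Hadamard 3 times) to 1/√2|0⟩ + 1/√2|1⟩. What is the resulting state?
|0⟩

H² = I, so H^3 = H: a single Hadamard. With (a, b) = (1/√2, 1/√2), H gives ((a + b)/√2, (a − b)/√2) = (1, 0).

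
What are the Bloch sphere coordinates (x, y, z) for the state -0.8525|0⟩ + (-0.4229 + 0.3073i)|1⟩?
(0.721, -0.5239, 0.4535)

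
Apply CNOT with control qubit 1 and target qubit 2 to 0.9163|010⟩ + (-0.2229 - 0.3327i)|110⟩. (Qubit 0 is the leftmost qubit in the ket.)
0.9163|011⟩ + (-0.2229 - 0.3327i)|111⟩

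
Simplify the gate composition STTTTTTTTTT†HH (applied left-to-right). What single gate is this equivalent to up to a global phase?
S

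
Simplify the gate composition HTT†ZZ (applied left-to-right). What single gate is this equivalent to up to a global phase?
H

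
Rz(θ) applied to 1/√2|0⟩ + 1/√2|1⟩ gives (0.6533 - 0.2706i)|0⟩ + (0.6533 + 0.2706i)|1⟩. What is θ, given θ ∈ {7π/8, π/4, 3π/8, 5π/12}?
π/4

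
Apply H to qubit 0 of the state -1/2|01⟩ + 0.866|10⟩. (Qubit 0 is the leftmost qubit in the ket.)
0.6124|00⟩ - 1/√8|01⟩ - 0.6124|10⟩ - 1/√8|11⟩

H on qubit 0 mixes each pair of kets that differ only in qubit 0: amplitudes (a, b) of (|…0…⟩, |…1…⟩) become ((a + b)/√2, (a − b)/√2). Kets absent from the input have amplitude 0.
(|00⟩, |10⟩): (a, b) = (0, 0.866) → (0.6124, -0.6124)
(|01⟩, |11⟩): (a, b) = (-1/2, 0) → (-1/√8, -1/√8)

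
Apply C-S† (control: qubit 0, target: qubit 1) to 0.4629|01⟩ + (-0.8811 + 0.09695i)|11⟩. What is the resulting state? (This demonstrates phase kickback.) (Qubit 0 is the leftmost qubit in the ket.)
0.4629|01⟩ + (0.09695 + 0.8811i)|11⟩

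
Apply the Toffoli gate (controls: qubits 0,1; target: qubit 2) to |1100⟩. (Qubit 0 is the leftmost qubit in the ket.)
|1110⟩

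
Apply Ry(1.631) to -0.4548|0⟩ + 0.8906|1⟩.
-0.9602|0⟩ + 0.2794|1⟩

Ry(1.631) = [[cos(θ/2), −sin(θ/2)], [sin(θ/2), cos(θ/2)]]; θ = 1.631, cos(θ/2) ≈ 0.685504, sin(θ/2) ≈ 0.728068.
With a = amp(|0⟩) = -0.4548 and b = amp(|1⟩) = 0.8906:
new amp(|0⟩) = (0.685504)·a + (-0.728068)·b = -0.9602
new amp(|1⟩) = (0.728068)·a + (0.685504)·b = 0.2794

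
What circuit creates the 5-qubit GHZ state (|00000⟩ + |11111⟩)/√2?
H(q0) → CNOT(q0,q1) → CNOT(q0,q2) → CNOT(q0,q3) → CNOT(q0,q4)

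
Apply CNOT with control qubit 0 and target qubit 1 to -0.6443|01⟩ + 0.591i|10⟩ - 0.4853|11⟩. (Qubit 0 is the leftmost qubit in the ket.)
-0.6443|01⟩ - 0.4853|10⟩ + 0.591i|11⟩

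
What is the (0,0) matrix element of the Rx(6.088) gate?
-0.9952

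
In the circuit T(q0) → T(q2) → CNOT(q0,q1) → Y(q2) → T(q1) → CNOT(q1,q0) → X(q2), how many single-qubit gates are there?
5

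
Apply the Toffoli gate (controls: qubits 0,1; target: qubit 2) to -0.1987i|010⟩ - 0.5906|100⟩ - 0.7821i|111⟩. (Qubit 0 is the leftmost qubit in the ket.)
-0.1987i|010⟩ - 0.5906|100⟩ - 0.7821i|110⟩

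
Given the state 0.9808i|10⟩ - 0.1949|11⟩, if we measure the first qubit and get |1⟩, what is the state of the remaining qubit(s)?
0.9808i|0⟩ - 0.1949|1⟩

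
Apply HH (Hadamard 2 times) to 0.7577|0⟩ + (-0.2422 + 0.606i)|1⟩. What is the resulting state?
0.7577|0⟩ + (-0.2422 + 0.606i)|1⟩

H² = I, so an even number of Hadamards cancels: H^2 = I and the state is unchanged.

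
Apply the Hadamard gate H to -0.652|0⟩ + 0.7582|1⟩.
0.07509|0⟩ - 0.9972|1⟩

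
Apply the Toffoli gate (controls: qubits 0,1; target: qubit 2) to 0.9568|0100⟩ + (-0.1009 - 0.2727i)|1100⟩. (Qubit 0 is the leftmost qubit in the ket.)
0.9568|0100⟩ + (-0.1009 - 0.2727i)|1110⟩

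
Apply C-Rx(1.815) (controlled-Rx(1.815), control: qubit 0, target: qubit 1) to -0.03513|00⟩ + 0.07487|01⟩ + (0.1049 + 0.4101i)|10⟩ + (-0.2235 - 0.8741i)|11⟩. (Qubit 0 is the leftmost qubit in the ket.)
-0.03513|00⟩ + 0.07487|01⟩ + (-0.6242 + 0.4286i)|10⟩ + (0.1855 - 0.6209i)|11⟩

C-Rx(1.815) leaves the control-|0⟩ kets |00⟩, |01⟩ unchanged and applies Rx(1.815) to qubit 1 on the control-|1⟩ pair (|10⟩, |11⟩).
Rx(1.815) = [[cos(θ/2), −i·sin(θ/2)], [−i·sin(θ/2), cos(θ/2)]]; θ = 1.815, cos(θ/2) ≈ 0.615718, sin(θ/2) ≈ 0.787967.
With a = amp(|10⟩) = (0.1049 + 0.4101i) and b = amp(|11⟩) = (-0.2235 - 0.8741i):
new amp(|10⟩) = (0.615718)·a + (-0.787967i)·b = (-0.6242 + 0.4286i)
new amp(|11⟩) = (-0.787967i)·a + (0.615718)·b = (0.1855 - 0.6209i)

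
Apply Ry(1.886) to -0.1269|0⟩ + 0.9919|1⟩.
-0.8773|0⟩ + 0.4799|1⟩

Ry(1.886) = [[cos(θ/2), −sin(θ/2)], [sin(θ/2), cos(θ/2)]]; θ = 1.886, cos(θ/2) ≈ 0.587363, sin(θ/2) ≈ 0.809324.
With a = amp(|0⟩) = -0.1269 and b = amp(|1⟩) = 0.9919:
new amp(|0⟩) = (0.587363)·a + (-0.809324)·b = -0.8773
new amp(|1⟩) = (0.809324)·a + (0.587363)·b = 0.4799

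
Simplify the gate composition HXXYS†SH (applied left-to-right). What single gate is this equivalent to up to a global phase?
Y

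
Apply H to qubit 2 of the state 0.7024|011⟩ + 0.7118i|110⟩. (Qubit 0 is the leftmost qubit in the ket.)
0.4967|010⟩ - 0.4967|011⟩ + 0.5033i|110⟩ + 0.5033i|111⟩

H on qubit 2 mixes each pair of kets that differ only in qubit 2: amplitudes (a, b) of (|…0…⟩, |…1…⟩) become ((a + b)/√2, (a − b)/√2). Kets absent from the input have amplitude 0.
(|010⟩, |011⟩): (a, b) = (0, 0.7024) → (0.4967, -0.4967)
(|110⟩, |111⟩): (a, b) = (0.7118i, 0) → (0.5033i, 0.5033i)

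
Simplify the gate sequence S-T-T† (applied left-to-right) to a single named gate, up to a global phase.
S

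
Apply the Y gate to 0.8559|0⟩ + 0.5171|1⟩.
-0.5171i|0⟩ + 0.8559i|1⟩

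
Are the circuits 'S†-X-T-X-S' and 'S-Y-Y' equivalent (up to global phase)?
No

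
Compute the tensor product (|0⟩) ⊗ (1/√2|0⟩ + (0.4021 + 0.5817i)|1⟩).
1/√2|00⟩ + (0.4021 + 0.5817i)|01⟩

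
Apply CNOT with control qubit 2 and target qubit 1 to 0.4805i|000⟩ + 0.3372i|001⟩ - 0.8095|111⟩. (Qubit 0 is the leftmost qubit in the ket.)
0.4805i|000⟩ + 0.3372i|011⟩ - 0.8095|101⟩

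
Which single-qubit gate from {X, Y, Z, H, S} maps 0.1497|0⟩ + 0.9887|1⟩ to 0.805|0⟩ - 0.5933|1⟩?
H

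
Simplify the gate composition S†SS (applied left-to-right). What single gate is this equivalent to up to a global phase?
S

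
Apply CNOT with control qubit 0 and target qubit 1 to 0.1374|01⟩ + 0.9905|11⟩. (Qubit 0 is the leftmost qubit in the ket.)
0.1374|01⟩ + 0.9905|10⟩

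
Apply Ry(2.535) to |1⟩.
-0.9544|0⟩ + 0.2987|1⟩

Ry(2.535) = [[cos(θ/2), −sin(θ/2)], [sin(θ/2), cos(θ/2)]]; θ = 2.535, cos(θ/2) ≈ 0.298668, sin(θ/2) ≈ 0.954357.
With a = amp(|0⟩) = 0 and b = amp(|1⟩) = 1:
new amp(|0⟩) = (0.298668)·a + (-0.954357)·b = -0.9544
new amp(|1⟩) = (0.954357)·a + (0.298668)·b = 0.2987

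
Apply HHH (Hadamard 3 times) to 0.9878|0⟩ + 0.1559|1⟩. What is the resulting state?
0.8087|0⟩ + 0.5882|1⟩

H² = I, so H^3 = H: a single Hadamard. With (a, b) = (0.9878, 0.1559), H gives ((a + b)/√2, (a − b)/√2) = (0.8087, 0.5882).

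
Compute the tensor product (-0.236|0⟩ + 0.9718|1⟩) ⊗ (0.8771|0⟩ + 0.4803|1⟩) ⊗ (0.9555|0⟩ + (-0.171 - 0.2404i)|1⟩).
-0.1978|000⟩ + (0.0354 + 0.04976i)|001⟩ - 0.1083|010⟩ + (0.01938 + 0.02725i)|011⟩ + 0.8144|100⟩ + (-0.1458 - 0.2049i)|101⟩ + 0.446|110⟩ + (-0.07982 - 0.1122i)|111⟩

amp(|b₁b₂…⟩) = product of the factor amplitudes for bits b₁, b₂, …; only kets whose every factor amplitude is nonzero survive.
|000⟩: (-0.236)(0.8771)(0.9555) = -0.1978
|001⟩: (-0.236)(0.8771)(-0.171 - 0.2404i) = (0.0354 + 0.04976i)
|010⟩: (-0.236)(0.4803)(0.9555) = -0.1083
|011⟩: (-0.236)(0.4803)(-0.171 - 0.2404i) = (0.01938 + 0.02725i)
|100⟩: (0.9718)(0.8771)(0.9555) = 0.8144
|101⟩: (0.9718)(0.8771)(-0.171 - 0.2404i) = (-0.1458 - 0.2049i)
|110⟩: (0.9718)(0.4803)(0.9555) = 0.446
|111⟩: (0.9718)(0.4803)(-0.171 - 0.2404i) = (-0.07982 - 0.1122i)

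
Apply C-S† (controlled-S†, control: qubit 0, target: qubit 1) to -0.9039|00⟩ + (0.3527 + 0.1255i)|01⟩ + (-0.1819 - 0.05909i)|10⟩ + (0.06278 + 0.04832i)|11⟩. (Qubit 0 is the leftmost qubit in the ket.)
-0.9039|00⟩ + (0.3527 + 0.1255i)|01⟩ + (-0.1819 - 0.05909i)|10⟩ + (0.04832 - 0.06278i)|11⟩

C-S† leaves the control-|0⟩ kets |00⟩, |01⟩ unchanged and applies S† to qubit 1 on the control-|1⟩ pair (|10⟩, |11⟩).
S† = [[1, 0], [0, -i]].
With a = amp(|10⟩) = (-0.1819 - 0.05909i) and b = amp(|11⟩) = (0.06278 + 0.04832i):
new amp(|10⟩) = (1)·a = (-0.1819 - 0.05909i)
new amp(|11⟩) = (-i)·b = (0.04832 - 0.06278i)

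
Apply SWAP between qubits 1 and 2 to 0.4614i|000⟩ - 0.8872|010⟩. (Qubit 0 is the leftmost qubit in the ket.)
0.4614i|000⟩ - 0.8872|001⟩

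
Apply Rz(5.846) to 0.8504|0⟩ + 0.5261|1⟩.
(-0.8302 - 0.1844i)|0⟩ + (-0.5136 + 0.1141i)|1⟩

Rz(5.846) = [[e^(−iθ/2), 0], [0, e^(iθ/2)]] with e^(±iθ/2) = cos(θ/2) ± i·sin(θ/2); θ = 5.846, cos(θ/2) ≈ -0.976204, sin(θ/2) ≈ 0.216856.
With a = amp(|0⟩) = 0.8504 and b = amp(|1⟩) = 0.5261:
new amp(|0⟩) = (-0.976204 - 0.216856i)·a = (-0.8302 - 0.1844i)
new amp(|1⟩) = (-0.976204 + 0.216856i)·b = (-0.5136 + 0.1141i)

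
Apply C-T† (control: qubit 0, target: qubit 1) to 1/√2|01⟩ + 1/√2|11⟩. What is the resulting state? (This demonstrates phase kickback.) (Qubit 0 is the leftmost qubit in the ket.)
1/√2|01⟩ + (1/2 - (1/2)i)|11⟩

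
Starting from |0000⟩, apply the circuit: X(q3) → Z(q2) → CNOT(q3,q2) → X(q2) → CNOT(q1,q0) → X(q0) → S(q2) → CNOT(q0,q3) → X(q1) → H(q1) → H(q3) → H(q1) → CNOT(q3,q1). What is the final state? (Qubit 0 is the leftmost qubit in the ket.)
1/√2|1001⟩ + 1/√2|1100⟩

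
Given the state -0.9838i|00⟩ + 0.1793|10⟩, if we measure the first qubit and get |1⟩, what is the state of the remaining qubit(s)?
|0⟩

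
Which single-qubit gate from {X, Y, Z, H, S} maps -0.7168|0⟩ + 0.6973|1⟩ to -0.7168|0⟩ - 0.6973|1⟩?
Z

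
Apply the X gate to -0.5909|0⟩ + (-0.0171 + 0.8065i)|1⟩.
(-0.0171 + 0.8065i)|0⟩ - 0.5909|1⟩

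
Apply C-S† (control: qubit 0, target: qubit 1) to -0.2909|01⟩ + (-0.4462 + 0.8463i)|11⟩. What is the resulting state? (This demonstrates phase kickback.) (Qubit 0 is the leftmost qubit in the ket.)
-0.2909|01⟩ + (0.8463 + 0.4462i)|11⟩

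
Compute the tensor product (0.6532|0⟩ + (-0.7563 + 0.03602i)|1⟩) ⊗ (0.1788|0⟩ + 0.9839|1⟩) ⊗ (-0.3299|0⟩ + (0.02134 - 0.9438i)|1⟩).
-0.03853|000⟩ + (0.002492 - 0.1102i)|001⟩ - 0.212|010⟩ + (0.01371 - 0.6066i)|011⟩ + (0.04461 - 0.002125i)|100⟩ + (0.003193 + 0.1278i)|101⟩ + (0.2455 - 0.01169i)|110⟩ + (0.01757 + 0.7031i)|111⟩

amp(|b₁b₂…⟩) = product of the factor amplitudes for bits b₁, b₂, …; only kets whose every factor amplitude is nonzero survive.
|000⟩: (0.6532)(0.1788)(-0.3299) = -0.03853
|001⟩: (0.6532)(0.1788)(0.02134 - 0.9438i) = (0.002492 - 0.1102i)
|010⟩: (0.6532)(0.9839)(-0.3299) = -0.212
|011⟩: (0.6532)(0.9839)(0.02134 - 0.9438i) = (0.01371 - 0.6066i)
|100⟩: (-0.7563 + 0.03602i)(0.1788)(-0.3299) = (0.04461 - 0.002125i)
|101⟩: (-0.7563 + 0.03602i)(0.1788)(0.02134 - 0.9438i) = (0.003193 + 0.1278i)
|110⟩: (-0.7563 + 0.03602i)(0.9839)(-0.3299) = (0.2455 - 0.01169i)
|111⟩: (-0.7563 + 0.03602i)(0.9839)(0.02134 - 0.9438i) = (0.01757 + 0.7031i)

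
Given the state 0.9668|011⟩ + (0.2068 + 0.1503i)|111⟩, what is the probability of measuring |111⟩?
0.06536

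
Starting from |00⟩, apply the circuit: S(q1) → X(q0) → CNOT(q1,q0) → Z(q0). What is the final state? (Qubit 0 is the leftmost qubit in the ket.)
-|10⟩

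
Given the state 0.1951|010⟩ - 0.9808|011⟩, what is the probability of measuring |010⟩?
0.03806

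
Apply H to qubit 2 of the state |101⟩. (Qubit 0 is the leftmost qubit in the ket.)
1/√2|100⟩ - 1/√2|101⟩

H on qubit 2 mixes each pair of kets that differ only in qubit 2: amplitudes (a, b) of (|…0…⟩, |…1…⟩) become ((a + b)/√2, (a − b)/√2). Kets absent from the input have amplitude 0.
(|100⟩, |101⟩): (a, b) = (0, 1) → (1/√2, -1/√2)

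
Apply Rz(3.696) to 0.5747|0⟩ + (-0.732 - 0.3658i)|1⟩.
(-0.1573 - 0.5528i)|0⟩ + (0.5522 - 0.6039i)|1⟩

Rz(3.696) = [[e^(−iθ/2), 0], [0, e^(iθ/2)]] with e^(±iθ/2) = cos(θ/2) ± i·sin(θ/2); θ = 3.696, cos(θ/2) ≈ -0.273667, sin(θ/2) ≈ 0.961824.
With a = amp(|0⟩) = 0.5747 and b = amp(|1⟩) = (-0.732 - 0.3658i):
new amp(|0⟩) = (-0.273667 - 0.961824i)·a = (-0.1573 - 0.5528i)
new amp(|1⟩) = (-0.273667 + 0.961824i)·b = (0.5522 - 0.6039i)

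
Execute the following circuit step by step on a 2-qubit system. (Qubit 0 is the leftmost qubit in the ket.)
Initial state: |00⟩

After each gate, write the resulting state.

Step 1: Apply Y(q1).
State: i|01⟩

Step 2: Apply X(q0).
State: i|11⟩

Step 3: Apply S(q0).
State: -|11⟩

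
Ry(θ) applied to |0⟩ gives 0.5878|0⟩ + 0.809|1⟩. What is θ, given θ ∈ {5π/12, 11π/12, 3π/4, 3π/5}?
3π/5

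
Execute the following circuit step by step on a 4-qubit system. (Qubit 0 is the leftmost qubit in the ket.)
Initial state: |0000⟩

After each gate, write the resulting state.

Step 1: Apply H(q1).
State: 1/√2|0000⟩ + 1/√2|0100⟩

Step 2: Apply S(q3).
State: 1/√2|0000⟩ + 1/√2|0100⟩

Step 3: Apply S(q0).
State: 1/√2|0000⟩ + 1/√2|0100⟩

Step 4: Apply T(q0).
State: 1/√2|0000⟩ + 1/√2|0100⟩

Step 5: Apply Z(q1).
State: 1/√2|0000⟩ - 1/√2|0100⟩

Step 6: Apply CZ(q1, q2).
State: 1/√2|0000⟩ - 1/√2|0100⟩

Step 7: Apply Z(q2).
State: 1/√2|0000⟩ - 1/√2|0100⟩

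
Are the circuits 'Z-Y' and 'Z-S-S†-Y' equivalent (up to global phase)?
Yes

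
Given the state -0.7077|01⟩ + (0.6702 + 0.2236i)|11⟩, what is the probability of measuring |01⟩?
0.5008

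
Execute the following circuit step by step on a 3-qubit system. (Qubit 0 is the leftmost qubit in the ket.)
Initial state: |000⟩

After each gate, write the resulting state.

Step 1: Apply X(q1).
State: |010⟩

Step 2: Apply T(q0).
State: |010⟩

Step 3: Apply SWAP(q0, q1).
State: |100⟩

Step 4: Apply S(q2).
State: |100⟩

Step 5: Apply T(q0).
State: (1/√2 + (1/√2)i)|100⟩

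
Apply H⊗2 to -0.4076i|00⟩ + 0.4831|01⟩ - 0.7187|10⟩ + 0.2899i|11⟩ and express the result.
(-0.1178 - 0.05885i)|00⟩ + (-0.6009 - 0.3488i)|01⟩ + (0.6009 - 0.3488i)|10⟩ + (0.1178 - 0.05885i)|11⟩

H⊗2 gives amp(|y⟩) = (1/2) Σ_x (−1)^(x·y) amp(|x⟩), where x·y is the number of positions in which both x and y have a 1.
|00⟩: (-0.4076i + 0.4831 - 0.7187 + 0.2899i)/2 = (-0.1178 - 0.05885i)
|01⟩: (-0.4076i - 0.4831 - 0.7187 - 0.2899i)/2 = (-0.6009 - 0.3488i)
|10⟩: (-0.4076i + 0.4831 + 0.7187 - 0.2899i)/2 = (0.6009 - 0.3488i)
|11⟩: (-0.4076i - 0.4831 + 0.7187 + 0.2899i)/2 = (0.1178 - 0.05885i)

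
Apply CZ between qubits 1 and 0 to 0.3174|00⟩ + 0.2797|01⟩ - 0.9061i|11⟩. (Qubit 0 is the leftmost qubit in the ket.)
0.3174|00⟩ + 0.2797|01⟩ + 0.9061i|11⟩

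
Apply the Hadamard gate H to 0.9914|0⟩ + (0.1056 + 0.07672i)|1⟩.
(0.7757 + 0.05425i)|0⟩ + (0.6264 - 0.05425i)|1⟩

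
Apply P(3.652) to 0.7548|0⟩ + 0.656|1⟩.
0.7548|0⟩ + (-0.5724 - 0.3205i)|1⟩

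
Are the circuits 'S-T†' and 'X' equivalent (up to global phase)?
No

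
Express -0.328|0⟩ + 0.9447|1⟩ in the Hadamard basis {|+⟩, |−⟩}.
0.4361|+⟩ - 0.8999|−⟩

With |ψ⟩ = α|0⟩ + β|1⟩, the Hadamard-basis coefficients are ⟨+|ψ⟩ = (α + β)/√2 and ⟨−|ψ⟩ = (α − β)/√2.
Here α = -0.328, β = 0.9447: (α + β)/√2 = 0.4361, (α − β)/√2 = -0.8999.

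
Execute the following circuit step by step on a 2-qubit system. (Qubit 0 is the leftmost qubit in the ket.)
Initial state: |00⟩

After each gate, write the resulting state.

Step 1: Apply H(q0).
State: 1/√2|00⟩ + 1/√2|10⟩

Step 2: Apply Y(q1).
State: (1/√2)i|01⟩ + (1/√2)i|11⟩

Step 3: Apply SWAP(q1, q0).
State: (1/√2)i|10⟩ + (1/√2)i|11⟩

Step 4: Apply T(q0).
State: (-1/2 + (1/2)i)|10⟩ + (-1/2 + (1/2)i)|11⟩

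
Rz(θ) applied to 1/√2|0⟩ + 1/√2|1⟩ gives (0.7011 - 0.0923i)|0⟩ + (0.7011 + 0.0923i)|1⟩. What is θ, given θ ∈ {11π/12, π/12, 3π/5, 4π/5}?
π/12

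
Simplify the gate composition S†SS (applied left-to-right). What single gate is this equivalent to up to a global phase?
S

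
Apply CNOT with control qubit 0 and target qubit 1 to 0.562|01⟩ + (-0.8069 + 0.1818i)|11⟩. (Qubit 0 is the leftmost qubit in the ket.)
0.562|01⟩ + (-0.8069 + 0.1818i)|10⟩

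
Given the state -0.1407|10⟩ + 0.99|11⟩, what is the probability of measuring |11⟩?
0.9801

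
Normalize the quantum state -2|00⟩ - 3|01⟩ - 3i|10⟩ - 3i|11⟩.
-0.3592|00⟩ - 0.5388|01⟩ - 0.5388i|10⟩ - 0.5388i|11⟩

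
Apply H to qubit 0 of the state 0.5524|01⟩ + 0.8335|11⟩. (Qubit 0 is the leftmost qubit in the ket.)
0.98|01⟩ - 0.1988|11⟩

H on qubit 0 mixes each pair of kets that differ only in qubit 0: amplitudes (a, b) of (|…0…⟩, |…1…⟩) become ((a + b)/√2, (a − b)/√2). Kets absent from the input have amplitude 0.
(|01⟩, |11⟩): (a, b) = (0.5524, 0.8335) → (0.98, -0.1988)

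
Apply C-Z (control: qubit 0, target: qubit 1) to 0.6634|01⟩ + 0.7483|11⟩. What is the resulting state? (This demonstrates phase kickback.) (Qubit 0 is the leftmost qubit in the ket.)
0.6634|01⟩ - 0.7483|11⟩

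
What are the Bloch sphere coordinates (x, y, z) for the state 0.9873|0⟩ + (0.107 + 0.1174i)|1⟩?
(0.2113, 0.2318, 0.9495)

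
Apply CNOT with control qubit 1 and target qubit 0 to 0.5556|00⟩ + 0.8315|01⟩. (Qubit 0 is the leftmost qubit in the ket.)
0.5556|00⟩ + 0.8315|11⟩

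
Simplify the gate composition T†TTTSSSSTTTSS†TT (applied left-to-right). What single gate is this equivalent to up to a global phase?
T†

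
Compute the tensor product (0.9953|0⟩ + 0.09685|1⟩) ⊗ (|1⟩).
0.9953|01⟩ + 0.09685|11⟩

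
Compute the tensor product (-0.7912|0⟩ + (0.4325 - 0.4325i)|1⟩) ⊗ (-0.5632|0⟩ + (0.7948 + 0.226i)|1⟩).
0.4456|00⟩ + (-0.6288 - 0.1788i)|01⟩ + (-0.2436 + 0.2436i)|10⟩ + (0.4415 - 0.246i)|11⟩

amp(|b₁b₂…⟩) = product of the factor amplitudes for bits b₁, b₂, …; only kets whose every factor amplitude is nonzero survive.
|00⟩: (-0.7912)(-0.5632) = 0.4456
|01⟩: (-0.7912)(0.7948 + 0.226i) = (-0.6288 - 0.1788i)
|10⟩: (0.4325 - 0.4325i)(-0.5632) = (-0.2436 + 0.2436i)
|11⟩: (0.4325 - 0.4325i)(0.7948 + 0.226i) = (0.4415 - 0.246i)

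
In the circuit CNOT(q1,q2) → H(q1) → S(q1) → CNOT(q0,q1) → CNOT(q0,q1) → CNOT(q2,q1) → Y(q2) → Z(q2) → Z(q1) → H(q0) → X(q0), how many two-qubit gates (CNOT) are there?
4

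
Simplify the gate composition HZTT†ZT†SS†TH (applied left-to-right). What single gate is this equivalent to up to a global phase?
I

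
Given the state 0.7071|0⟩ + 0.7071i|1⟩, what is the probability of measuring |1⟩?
0.5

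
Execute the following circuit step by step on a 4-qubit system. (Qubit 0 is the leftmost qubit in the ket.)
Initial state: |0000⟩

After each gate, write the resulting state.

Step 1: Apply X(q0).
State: |1000⟩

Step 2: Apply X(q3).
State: |1001⟩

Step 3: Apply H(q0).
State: 1/√2|0001⟩ - 1/√2|1001⟩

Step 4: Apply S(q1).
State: 1/√2|0001⟩ - 1/√2|1001⟩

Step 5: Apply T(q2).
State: 1/√2|0001⟩ - 1/√2|1001⟩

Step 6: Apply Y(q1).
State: (1/√2)i|0101⟩ - (1/√2)i|1101⟩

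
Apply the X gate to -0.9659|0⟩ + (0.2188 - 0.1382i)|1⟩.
(0.2188 - 0.1382i)|0⟩ - 0.9659|1⟩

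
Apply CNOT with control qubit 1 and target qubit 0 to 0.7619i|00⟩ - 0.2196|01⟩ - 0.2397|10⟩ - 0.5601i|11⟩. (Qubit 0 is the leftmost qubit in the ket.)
0.7619i|00⟩ - 0.5601i|01⟩ - 0.2397|10⟩ - 0.2196|11⟩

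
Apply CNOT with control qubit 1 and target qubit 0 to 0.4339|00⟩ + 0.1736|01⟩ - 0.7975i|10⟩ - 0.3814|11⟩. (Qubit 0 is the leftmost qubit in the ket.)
0.4339|00⟩ - 0.3814|01⟩ - 0.7975i|10⟩ + 0.1736|11⟩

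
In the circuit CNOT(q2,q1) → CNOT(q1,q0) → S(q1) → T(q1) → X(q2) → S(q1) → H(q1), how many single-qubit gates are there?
5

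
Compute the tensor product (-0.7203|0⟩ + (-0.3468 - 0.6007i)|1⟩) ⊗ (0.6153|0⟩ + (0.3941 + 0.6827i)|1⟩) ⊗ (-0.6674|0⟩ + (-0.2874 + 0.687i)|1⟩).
0.2958|000⟩ + (0.1274 - 0.3045i)|001⟩ + (0.1895 + 0.3282i)|010⟩ + (0.4194 - 0.05369i)|011⟩ + (0.1424 + 0.2467i)|100⟩ + (0.3152 - 0.04037i)|101⟩ + (-0.1825 + 0.316i)|110⟩ + (0.2467 + 0.3239i)|111⟩

amp(|b₁b₂…⟩) = product of the factor amplitudes for bits b₁, b₂, …; only kets whose every factor amplitude is nonzero survive.
|000⟩: (-0.7203)(0.6153)(-0.6674) = 0.2958
|001⟩: (-0.7203)(0.6153)(-0.2874 + 0.687i) = (0.1274 - 0.3045i)
|010⟩: (-0.7203)(0.3941 + 0.6827i)(-0.6674) = (0.1895 + 0.3282i)
|011⟩: (-0.7203)(0.3941 + 0.6827i)(-0.2874 + 0.687i) = (0.4194 - 0.05369i)
|100⟩: (-0.3468 - 0.6007i)(0.6153)(-0.6674) = (0.1424 + 0.2467i)
|101⟩: (-0.3468 - 0.6007i)(0.6153)(-0.2874 + 0.687i) = (0.3152 - 0.04037i)
|110⟩: (-0.3468 - 0.6007i)(0.3941 + 0.6827i)(-0.6674) = (-0.1825 + 0.316i)
|111⟩: (-0.3468 - 0.6007i)(0.3941 + 0.6827i)(-0.2874 + 0.687i) = (0.2467 + 0.3239i)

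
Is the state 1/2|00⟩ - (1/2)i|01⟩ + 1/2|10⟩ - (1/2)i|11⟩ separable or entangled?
Separable

Writing the state as a|00⟩ + b|01⟩ + c|10⟩ + d|11⟩, it is a product state iff ad − bc = 0.
Here (a, b, c, d) = (1/2, -(1/2)i, 1/2, -(1/2)i): ad − bc = (1/2)(-(1/2)i) − (-(1/2)i)(1/2) = 0, so the state is separable.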